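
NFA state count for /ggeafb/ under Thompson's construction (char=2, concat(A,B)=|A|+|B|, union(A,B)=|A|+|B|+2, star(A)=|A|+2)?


Syntax tree has 6 char leaf(s), 0 union(s), 0 star(s)
chars contribute 6×2 = 12; each union adds +2; each star adds +2
Total: 12 + 0 + 0 = 12 states


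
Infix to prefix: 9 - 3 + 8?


left-to-right (same/higher precedence on left): tree is (+ (- 9 3) 8)
Prefix: + - 9 3 8


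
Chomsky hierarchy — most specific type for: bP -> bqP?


LHS has context (more than one symbol) and |LHS| ≤ |RHS|
Classification: Type 1 (Context-Sensitive)


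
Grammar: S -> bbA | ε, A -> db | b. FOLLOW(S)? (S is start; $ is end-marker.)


$ ∈ FOLLOW(S). For each A -> αBβ: add FIRST(β)\{ε} to FOLLOW(B); if β nullable, add FOLLOW(A).
FOLLOW(S) = {$}


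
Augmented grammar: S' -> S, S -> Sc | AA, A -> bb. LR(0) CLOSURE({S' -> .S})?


Start: S' -> .S
For each item with dot before a nonterminal B, add B -> .γ for every B-production
Closure: [S' -> .S, S -> .Sc, S -> .AA, A -> .bb]


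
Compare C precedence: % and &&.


'%' is multiplicative (level 10); '&&' is logical AND (level 2)
Higher level binds tighter
'%' has higher precedence than '&&'


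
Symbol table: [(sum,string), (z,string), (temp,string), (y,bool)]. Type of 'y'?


Lookup 'y' → type bool


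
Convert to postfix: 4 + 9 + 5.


Left to right (same or higher precedence on left)
Postfix: 4 9 + 5 +


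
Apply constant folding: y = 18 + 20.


18 + 20 = 38 at compile time
Optimized: y = 38


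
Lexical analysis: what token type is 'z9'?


Pattern: letter/underscore followed by alphanumerics, not a keyword
Type: IDENTIFIER


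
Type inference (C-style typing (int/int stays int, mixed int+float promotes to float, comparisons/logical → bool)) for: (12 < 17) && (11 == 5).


Operand types: bool && bool
Rule: logical operators take bool operands and yield bool
Result type: bool


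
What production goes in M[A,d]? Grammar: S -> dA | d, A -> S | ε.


For [A, d]: 'd' ∈ FIRST(S)
Entry: A -> S


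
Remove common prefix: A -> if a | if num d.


Common prefix: 'if'
Factored: A -> if A', A' -> a | num d


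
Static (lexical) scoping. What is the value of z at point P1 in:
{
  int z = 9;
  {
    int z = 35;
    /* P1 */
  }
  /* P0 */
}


z declared in the same block as P1
z = 35


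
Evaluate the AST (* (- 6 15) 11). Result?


Evaluate inner: (- 6 15) = -9
Evaluate root: (* -9 11) = -99
Result: -99


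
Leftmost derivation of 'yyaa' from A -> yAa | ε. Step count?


Derivation: A => yAa => yyAaa => yyaa
Steps: 3


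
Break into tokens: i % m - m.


Scan left to right, longest-match per lexeme
Tokens: ID(i), OP(%), ID(m), OP(-), ID(m)


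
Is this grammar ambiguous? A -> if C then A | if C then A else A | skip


dangling else: 'if C then if C then skip else skip' parses two ways
Ambiguous


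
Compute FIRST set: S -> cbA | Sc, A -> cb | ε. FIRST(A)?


Per alternative of A: FIRST(cb) = {c}; FIRST(ε) = {ε}
FIRST(A) = {c, ε}


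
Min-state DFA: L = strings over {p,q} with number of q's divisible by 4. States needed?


Track (count of q) mod 4: states 0..3, accept at 0
Minimal DFA: 4 states


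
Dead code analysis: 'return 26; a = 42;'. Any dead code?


statement follows a return and is unreachable
Dead: 'a = 42'


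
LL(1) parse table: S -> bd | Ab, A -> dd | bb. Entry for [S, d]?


For [S, d]: 'd' ∈ FIRST(Ab)
Entry: S -> Ab


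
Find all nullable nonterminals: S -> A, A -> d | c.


A nonterminal is nullable iff some alternative derives ε (directly, or every symbol in it is nullable)
Nullable: {}


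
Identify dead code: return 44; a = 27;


statement follows a return and is unreachable
Dead: 'a = 27'


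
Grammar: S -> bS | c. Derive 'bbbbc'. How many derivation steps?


Derivation: S => bS => bbS => bbbS => bbbbS => bbbbc
Steps: 5


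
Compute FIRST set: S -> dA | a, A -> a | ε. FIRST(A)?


Per alternative of A: FIRST(a) = {a}; FIRST(ε) = {ε}
FIRST(A) = {a, ε}


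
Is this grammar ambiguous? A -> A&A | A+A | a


'a&a+a' has two parse trees (no precedence encoded between & and +)
Ambiguous


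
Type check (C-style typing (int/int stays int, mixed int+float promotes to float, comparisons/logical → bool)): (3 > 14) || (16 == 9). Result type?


Operand types: bool || bool
Rule: logical operators take bool operands and yield bool
Result type: bool


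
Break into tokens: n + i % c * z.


Scan left to right, longest-match per lexeme
Tokens: ID(n), OP(+), ID(i), OP(%), ID(c), OP(*), ID(z)


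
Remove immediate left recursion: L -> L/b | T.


Left-recursive alternatives: L/b; non-recursive: T
Introduce L': L -> TL', L' -> /bL' | ε


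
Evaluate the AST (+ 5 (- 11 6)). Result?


Evaluate inner: (- 11 6) = 5
Evaluate root: (+ 5 5) = 10
Result: 10


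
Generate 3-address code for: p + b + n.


Break into single-operator statements:
t1 = p + b
t2 = t1 + n


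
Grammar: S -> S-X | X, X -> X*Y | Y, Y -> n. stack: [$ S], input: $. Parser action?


start symbol S on stack, input exhausted
Action: accept


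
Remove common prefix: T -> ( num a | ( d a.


Common prefix: '('
Factored: T -> ( T', T' -> num a | d a


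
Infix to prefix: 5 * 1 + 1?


left-to-right (same/higher precedence on left): tree is (+ (* 5 1) 1)
Prefix: + * 5 1 1


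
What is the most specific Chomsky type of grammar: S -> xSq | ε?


Single nonterminal LHS, but x^n q^n is not regular
Classification: Type 2 (Context-Free)


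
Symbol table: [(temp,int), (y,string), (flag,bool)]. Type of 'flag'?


Lookup 'flag' → type bool


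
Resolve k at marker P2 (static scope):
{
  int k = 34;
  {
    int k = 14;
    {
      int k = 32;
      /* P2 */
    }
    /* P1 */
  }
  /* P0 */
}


k declared in the same block as P2
k = 32


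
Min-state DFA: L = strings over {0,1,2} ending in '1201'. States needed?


Track the longest suffix of input matching a prefix of '1201': 5 classes (prefixes of length 0..4)
Minimal DFA: 5 states


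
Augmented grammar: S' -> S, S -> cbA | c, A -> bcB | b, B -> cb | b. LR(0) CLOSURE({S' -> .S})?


Start: S' -> .S
For each item with dot before a nonterminal B, add B -> .γ for every B-production
Closure: [S' -> .S, S -> .cbA, S -> .c]


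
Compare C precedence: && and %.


'%' is multiplicative (level 10); '&&' is logical AND (level 2)
Higher level binds tighter
'%' has higher precedence than '&&'


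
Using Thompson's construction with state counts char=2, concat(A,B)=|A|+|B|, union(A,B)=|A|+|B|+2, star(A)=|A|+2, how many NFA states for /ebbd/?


Syntax tree has 4 char leaf(s), 0 union(s), 0 star(s)
chars contribute 4×2 = 8; each union adds +2; each star adds +2
Total: 8 + 0 + 0 = 8 states


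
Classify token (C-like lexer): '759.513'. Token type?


Pattern: digits with a decimal point
Type: FLOAT_LITERAL


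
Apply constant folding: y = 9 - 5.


9 - 5 = 4 at compile time
Optimized: y = 4


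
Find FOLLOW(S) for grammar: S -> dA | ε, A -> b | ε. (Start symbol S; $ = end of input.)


$ ∈ FOLLOW(S). For each A -> αBβ: add FIRST(β)\{ε} to FOLLOW(B); if β nullable, add FOLLOW(A).
FOLLOW(S) = {$}


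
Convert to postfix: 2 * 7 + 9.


Left to right (same or higher precedence on left)
Postfix: 2 7 * 9 +


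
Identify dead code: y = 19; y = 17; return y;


first assignment to y is overwritten before any read
Dead: 'y = 19'


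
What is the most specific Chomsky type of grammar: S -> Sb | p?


Left-linear: every RHS is a terminal or one nonterminal followed by a terminal
Classification: Type 3 (Regular)


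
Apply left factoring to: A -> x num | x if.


Common prefix: 'x'
Factored: A -> x A', A' -> num | if


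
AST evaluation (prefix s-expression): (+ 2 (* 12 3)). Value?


Evaluate inner: (* 12 3) = 36
Evaluate root: (+ 2 36) = 38
Result: 38


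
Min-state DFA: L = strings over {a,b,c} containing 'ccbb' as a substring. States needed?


KMP-style automaton: 4 progress states + 1 absorbing accept = 5
Minimal DFA: 5 states


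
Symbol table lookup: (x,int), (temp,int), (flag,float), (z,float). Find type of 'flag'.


Lookup 'flag' → type float


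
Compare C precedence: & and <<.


'<<' is shift (level 8); '&' is bitwise AND (level 5)
Higher level binds tighter
'<<' has higher precedence than '&'


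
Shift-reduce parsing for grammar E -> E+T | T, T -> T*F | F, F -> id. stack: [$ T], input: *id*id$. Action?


shift '*' to continue T -> T*F
Action: shift


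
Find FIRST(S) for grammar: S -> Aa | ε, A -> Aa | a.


Per alternative of S: FIRST(Aa) = {a}; FIRST(ε) = {ε}
FIRST(S) = {a, ε}


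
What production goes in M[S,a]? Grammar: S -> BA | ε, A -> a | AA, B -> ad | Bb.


For [S, a]: 'a' ∈ FIRST(BA)
Entry: S -> BA


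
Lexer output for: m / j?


Scan left to right, longest-match per lexeme
Tokens: ID(m), OP(/), ID(j)


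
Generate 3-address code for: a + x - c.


Break into single-operator statements:
t1 = a + x
t2 = t1 - c


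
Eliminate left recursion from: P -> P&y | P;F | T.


Left-recursive alternatives: P&y, P;F; non-recursive: T
Introduce P': P -> TP', P' -> &yP' | ;FP' | ε


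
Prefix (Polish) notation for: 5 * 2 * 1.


left-to-right (same/higher precedence on left): tree is (* (* 5 2) 1)
Prefix: * * 5 2 1


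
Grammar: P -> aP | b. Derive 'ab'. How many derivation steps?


Derivation: P => aP => ab
Steps: 2


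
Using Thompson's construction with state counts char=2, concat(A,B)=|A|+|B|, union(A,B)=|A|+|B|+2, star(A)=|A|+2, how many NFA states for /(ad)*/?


Syntax tree has 2 char leaf(s), 0 union(s), 1 star(s)
chars contribute 2×2 = 4; each union adds +2; each star adds +2
Total: 4 + 0 + 2 = 6 states


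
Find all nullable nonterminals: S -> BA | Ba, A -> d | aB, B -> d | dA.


A nonterminal is nullable iff some alternative derives ε (directly, or every symbol in it is nullable)
Nullable: {}


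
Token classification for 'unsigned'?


Pattern: reserved word
Type: KEYWORD


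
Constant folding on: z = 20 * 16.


20 * 16 = 320 at compile time
Optimized: z = 320


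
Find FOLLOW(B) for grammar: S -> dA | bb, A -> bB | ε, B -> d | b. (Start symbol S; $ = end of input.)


$ ∈ FOLLOW(S). For each A -> αBβ: add FIRST(β)\{ε} to FOLLOW(B); if β nullable, add FOLLOW(A).
FOLLOW(B) = {$}


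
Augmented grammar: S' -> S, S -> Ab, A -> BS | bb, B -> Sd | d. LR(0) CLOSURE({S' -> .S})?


Start: S' -> .S
For each item with dot before a nonterminal B, add B -> .γ for every B-production
Closure: [S' -> .S, S -> .Ab, A -> .BS, A -> .bb, B -> .Sd, B -> .d]


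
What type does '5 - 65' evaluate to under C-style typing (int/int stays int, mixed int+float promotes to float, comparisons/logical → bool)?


Operand types: int - int
Rule: mixed int/float promotes to float; int/int stays int
Result type: int


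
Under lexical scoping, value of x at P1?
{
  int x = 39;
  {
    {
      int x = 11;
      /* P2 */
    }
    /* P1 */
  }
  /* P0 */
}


P1's block does not declare x; resolves to the enclosing declaration at depth 0
x = 39


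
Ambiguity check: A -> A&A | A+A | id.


'id&id+id' has two parse trees (no precedence encoded between & and +)
Ambiguous


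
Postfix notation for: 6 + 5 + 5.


Left to right (same or higher precedence on left)
Postfix: 6 5 + 5 +


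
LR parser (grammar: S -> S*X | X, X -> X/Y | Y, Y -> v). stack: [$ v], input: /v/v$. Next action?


'v' on top is the handle for Y -> v
Action: reduce (Y -> v)


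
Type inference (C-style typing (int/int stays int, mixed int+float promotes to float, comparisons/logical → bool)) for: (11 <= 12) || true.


Operand types: bool || bool
Rule: logical operators take bool operands and yield bool
Result type: bool


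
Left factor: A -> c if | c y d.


Common prefix: 'c'
Factored: A -> c A', A' -> if | y d


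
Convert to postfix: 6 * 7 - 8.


Left to right (same or higher precedence on left)
Postfix: 6 7 * 8 -


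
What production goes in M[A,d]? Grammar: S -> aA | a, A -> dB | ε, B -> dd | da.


For [A, d]: 'd' ∈ FIRST(dB)
Entry: A -> dB


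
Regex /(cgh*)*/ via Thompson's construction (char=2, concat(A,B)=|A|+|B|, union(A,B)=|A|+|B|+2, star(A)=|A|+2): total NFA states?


Syntax tree has 3 char leaf(s), 0 union(s), 2 star(s)
chars contribute 3×2 = 6; each union adds +2; each star adds +2
Total: 6 + 0 + 4 = 10 states


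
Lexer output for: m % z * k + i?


Scan left to right, longest-match per lexeme
Tokens: ID(m), OP(%), ID(z), OP(*), ID(k), OP(+), ID(i)


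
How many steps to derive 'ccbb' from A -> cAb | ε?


Derivation: A => cAb => ccAbb => ccbb
Steps: 3


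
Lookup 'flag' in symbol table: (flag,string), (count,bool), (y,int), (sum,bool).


Lookup 'flag' → type string


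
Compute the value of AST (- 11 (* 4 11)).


Evaluate inner: (* 4 11) = 44
Evaluate root: (- 11 44) = -33
Result: -33


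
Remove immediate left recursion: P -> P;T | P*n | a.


Left-recursive alternatives: P;T, P*n; non-recursive: a
Introduce P': P -> aP', P' -> ;TP' | *nP' | ε


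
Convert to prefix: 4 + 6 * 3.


'*' binds tighter: tree is (+ 4 (* 6 3))
Prefix: + 4 * 6 3


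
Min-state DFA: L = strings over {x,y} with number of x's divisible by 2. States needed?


Track (count of x) mod 2: states 0..1, accept at 0
Minimal DFA: 2 states


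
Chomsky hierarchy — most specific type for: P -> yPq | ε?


Single nonterminal LHS, but y^n q^n is not regular
Classification: Type 2 (Context-Free)


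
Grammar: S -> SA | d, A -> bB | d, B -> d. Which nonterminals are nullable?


A nonterminal is nullable iff some alternative derives ε (directly, or every symbol in it is nullable)
Nullable: {}


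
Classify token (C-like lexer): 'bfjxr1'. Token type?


Pattern: letter/underscore followed by alphanumerics, not a keyword
Type: IDENTIFIER


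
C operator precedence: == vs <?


'<' is relational (level 7); '==' is equality (level 6)
Higher level binds tighter
'<' has higher precedence than '=='


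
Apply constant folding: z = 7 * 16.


7 * 16 = 112 at compile time
Optimized: z = 112


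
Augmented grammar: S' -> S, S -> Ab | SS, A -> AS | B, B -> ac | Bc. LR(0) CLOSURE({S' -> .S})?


Start: S' -> .S
For each item with dot before a nonterminal B, add B -> .γ for every B-production
Closure: [S' -> .S, S -> .Ab, S -> .SS, A -> .AS, A -> .B, B -> .ac, B -> .Bc]


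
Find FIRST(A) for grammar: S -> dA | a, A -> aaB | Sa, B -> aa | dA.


Per alternative of A: FIRST(aaB) = {a}; FIRST(Sa) = {a, d}
FIRST(A) = {a, d}


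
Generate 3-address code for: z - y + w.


Break into single-operator statements:
t1 = z - y
t2 = t1 + w


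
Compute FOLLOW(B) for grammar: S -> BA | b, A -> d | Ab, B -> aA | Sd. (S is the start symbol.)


$ ∈ FOLLOW(S). For each A -> αBβ: add FIRST(β)\{ε} to FOLLOW(B); if β nullable, add FOLLOW(A).
FOLLOW(B) = {d}


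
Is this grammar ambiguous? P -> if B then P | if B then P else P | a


dangling else: 'if B then if B then a else a' parses two ways
Ambiguous


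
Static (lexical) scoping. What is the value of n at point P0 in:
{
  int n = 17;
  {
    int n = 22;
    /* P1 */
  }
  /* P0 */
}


n declared in the same block as P0
n = 17


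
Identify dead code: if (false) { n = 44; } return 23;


condition is constant false, so the whole block is unreachable
Dead: 'if (false) { n = 44; }'


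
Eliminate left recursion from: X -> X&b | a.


Left-recursive alternatives: X&b; non-recursive: a
Introduce X': X -> aX', X' -> &bX' | ε


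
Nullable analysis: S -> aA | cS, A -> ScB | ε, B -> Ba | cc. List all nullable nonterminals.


A nonterminal is nullable iff some alternative derives ε (directly, or every symbol in it is nullable)
Nullable: {A}


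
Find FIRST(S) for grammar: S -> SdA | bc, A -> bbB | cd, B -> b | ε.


Per alternative of S: FIRST(SdA) = {b}; FIRST(bc) = {b}
FIRST(S) = {b}


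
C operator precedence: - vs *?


'*' is multiplicative (level 10); '-' is additive (level 9)
Higher level binds tighter
'*' has higher precedence than '-'


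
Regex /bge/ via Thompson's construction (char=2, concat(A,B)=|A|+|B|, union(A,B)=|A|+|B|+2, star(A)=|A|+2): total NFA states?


Syntax tree has 3 char leaf(s), 0 union(s), 0 star(s)
chars contribute 3×2 = 6; each union adds +2; each star adds +2
Total: 6 + 0 + 0 = 6 states


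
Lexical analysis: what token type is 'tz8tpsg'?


Pattern: letter/underscore followed by alphanumerics, not a keyword
Type: IDENTIFIER


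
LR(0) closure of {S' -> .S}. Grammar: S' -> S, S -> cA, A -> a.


Start: S' -> .S
For each item with dot before a nonterminal B, add B -> .γ for every B-production
Closure: [S' -> .S, S -> .cA]


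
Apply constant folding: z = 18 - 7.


18 - 7 = 11 at compile time
Optimized: z = 11


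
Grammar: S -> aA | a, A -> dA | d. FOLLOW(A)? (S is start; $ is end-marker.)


$ ∈ FOLLOW(S). For each A -> αBβ: add FIRST(β)\{ε} to FOLLOW(B); if β nullable, add FOLLOW(A).
FOLLOW(A) = {$}


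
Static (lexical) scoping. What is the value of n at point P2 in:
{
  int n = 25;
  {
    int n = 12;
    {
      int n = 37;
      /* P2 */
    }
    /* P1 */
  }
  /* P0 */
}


n declared in the same block as P2
n = 37


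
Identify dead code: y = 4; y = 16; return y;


first assignment to y is overwritten before any read
Dead: 'y = 4'


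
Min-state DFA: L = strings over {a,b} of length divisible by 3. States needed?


Track length mod 3: states 0..2, accept at 0
Minimal DFA: 3 states


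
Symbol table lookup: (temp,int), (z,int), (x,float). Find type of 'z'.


Lookup 'z' → type int


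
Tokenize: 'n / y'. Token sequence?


Scan left to right, longest-match per lexeme
Tokens: ID(n), OP(/), ID(y)


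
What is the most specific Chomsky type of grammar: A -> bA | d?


Right-linear: every RHS is a terminal or a terminal followed by one nonterminal
Classification: Type 3 (Regular)


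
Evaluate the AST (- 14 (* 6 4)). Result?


Evaluate inner: (* 6 4) = 24
Evaluate root: (- 14 24) = -10
Result: -10


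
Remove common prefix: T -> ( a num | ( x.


Common prefix: '('
Factored: T -> ( T', T' -> a num | x


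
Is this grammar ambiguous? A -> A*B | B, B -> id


precedence layered via separate nonterminal B: deterministic
Unambiguous


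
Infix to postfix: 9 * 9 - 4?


Left to right (same or higher precedence on left)
Postfix: 9 9 * 4 -


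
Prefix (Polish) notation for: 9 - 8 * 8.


'*' binds tighter: tree is (- 9 (* 8 8))
Prefix: - 9 * 8 8


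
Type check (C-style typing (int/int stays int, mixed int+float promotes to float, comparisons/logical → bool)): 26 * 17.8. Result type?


Operand types: int * float
Rule: mixed int/float promotes to float; int/int stays int
Result type: float


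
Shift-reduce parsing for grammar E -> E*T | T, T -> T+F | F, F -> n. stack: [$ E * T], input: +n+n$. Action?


'+' can extend T; shift to build T -> T+F
Action: shift


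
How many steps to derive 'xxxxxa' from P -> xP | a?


Derivation: P => xP => xxP => xxxP => xxxxP => xxxxxP => xxxxxa
Steps: 6


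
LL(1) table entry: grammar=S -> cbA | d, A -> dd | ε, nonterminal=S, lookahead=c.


For [S, c]: 'c' ∈ FIRST(cbA)
Entry: S -> cbA


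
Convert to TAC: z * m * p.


Break into single-operator statements:
t1 = z * m
t2 = t1 * p


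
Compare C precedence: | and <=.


'<=' is relational (level 7); '|' is bitwise OR (level 3)
Higher level binds tighter
'<=' has higher precedence than '|'


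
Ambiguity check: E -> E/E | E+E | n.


'n/n+n' has two parse trees (no precedence encoded between / and +)
Ambiguous


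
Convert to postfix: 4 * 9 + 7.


Left to right (same or higher precedence on left)
Postfix: 4 9 * 7 +


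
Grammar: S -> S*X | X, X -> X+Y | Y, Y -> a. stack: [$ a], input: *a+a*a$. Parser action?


'a' on top is the handle for Y -> a
Action: reduce (Y -> a)


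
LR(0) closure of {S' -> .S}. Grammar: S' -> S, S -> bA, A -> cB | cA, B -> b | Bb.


Start: S' -> .S
For each item with dot before a nonterminal B, add B -> .γ for every B-production
Closure: [S' -> .S, S -> .bA]


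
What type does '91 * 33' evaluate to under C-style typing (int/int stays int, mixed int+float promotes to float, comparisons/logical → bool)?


Operand types: int * int
Rule: mixed int/float promotes to float; int/int stays int
Result type: int


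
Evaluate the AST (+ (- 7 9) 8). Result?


Evaluate inner: (- 7 9) = -2
Evaluate root: (+ -2 8) = 6
Result: 6


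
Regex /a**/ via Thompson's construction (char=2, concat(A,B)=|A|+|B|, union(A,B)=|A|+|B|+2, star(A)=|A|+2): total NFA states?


Syntax tree has 1 char leaf(s), 0 union(s), 2 star(s)
chars contribute 1×2 = 2; each union adds +2; each star adds +2
Total: 2 + 0 + 4 = 6 states


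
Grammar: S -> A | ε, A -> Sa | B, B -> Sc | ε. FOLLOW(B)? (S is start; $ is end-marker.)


$ ∈ FOLLOW(S). For each A -> αBβ: add FIRST(β)\{ε} to FOLLOW(B); if β nullable, add FOLLOW(A).
FOLLOW(B) = {$, a, c}


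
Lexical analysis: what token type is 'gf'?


Pattern: letter/underscore followed by alphanumerics, not a keyword
Type: IDENTIFIER


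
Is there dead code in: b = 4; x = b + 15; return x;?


b is read by x's definition; x is returned
No dead code


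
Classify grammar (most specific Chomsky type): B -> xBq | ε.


Single nonterminal LHS, but x^n q^n is not regular
Classification: Type 2 (Context-Free)


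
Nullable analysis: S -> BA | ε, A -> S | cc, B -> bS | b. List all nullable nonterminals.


A nonterminal is nullable iff some alternative derives ε (directly, or every symbol in it is nullable)
Nullable: {A, S}


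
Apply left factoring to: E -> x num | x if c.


Common prefix: 'x'
Factored: E -> x E', E' -> num | if c


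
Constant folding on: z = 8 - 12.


8 - 12 = -4 at compile time
Optimized: z = -4


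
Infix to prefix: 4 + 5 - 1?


left-to-right (same/higher precedence on left): tree is (- (+ 4 5) 1)
Prefix: - + 4 5 1


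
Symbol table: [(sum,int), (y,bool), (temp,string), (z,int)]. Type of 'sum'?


Lookup 'sum' → type int


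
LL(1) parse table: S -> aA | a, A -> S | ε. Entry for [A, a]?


For [A, a]: 'a' ∈ FIRST(S)
Entry: A -> S


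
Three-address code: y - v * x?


Break into single-operator statements:
t1 = v * x
t2 = y - t1


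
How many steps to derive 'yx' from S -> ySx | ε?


Derivation: S => ySx => yx
Steps: 2


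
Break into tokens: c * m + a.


Scan left to right, longest-match per lexeme
Tokens: ID(c), OP(*), ID(m), OP(+), ID(a)


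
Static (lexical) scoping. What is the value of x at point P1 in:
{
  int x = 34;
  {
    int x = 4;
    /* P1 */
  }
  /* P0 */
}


x declared in the same block as P1
x = 4


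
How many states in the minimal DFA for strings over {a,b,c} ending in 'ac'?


Track the longest suffix of input matching a prefix of 'ac': 3 classes (prefixes of length 0..2)
Minimal DFA: 3 states


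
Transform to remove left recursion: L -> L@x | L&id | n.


Left-recursive alternatives: L@x, L&id; non-recursive: n
Introduce L': L -> nL', L' -> @xL' | &idL' | ε


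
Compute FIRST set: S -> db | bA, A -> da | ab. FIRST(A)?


Per alternative of A: FIRST(da) = {d}; FIRST(ab) = {a}
FIRST(A) = {a, d}


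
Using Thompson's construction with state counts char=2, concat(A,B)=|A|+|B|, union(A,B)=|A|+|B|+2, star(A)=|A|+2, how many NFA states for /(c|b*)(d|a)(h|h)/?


Syntax tree has 6 char leaf(s), 3 union(s), 1 star(s)
chars contribute 6×2 = 12; each union adds +2; each star adds +2
Total: 12 + 6 + 2 = 20 states


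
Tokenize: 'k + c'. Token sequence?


Scan left to right, longest-match per lexeme
Tokens: ID(k), OP(+), ID(c)


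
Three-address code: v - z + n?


Break into single-operator statements:
t1 = v - z
t2 = t1 + n


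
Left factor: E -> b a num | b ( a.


Common prefix: 'b'
Factored: E -> b E', E' -> a num | ( a


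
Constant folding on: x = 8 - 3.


8 - 3 = 5 at compile time
Optimized: x = 5


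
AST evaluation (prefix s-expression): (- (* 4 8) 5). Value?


Evaluate inner: (* 4 8) = 32
Evaluate root: (- 32 5) = 27
Result: 27


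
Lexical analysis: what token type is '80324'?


Pattern: digits only
Type: INTEGER_LITERAL


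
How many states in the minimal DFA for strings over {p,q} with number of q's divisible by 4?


Track (count of q) mod 4: states 0..3, accept at 0
Minimal DFA: 4 states


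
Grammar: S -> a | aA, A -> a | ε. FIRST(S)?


Per alternative of S: FIRST(a) = {a}; FIRST(aA) = {a}
FIRST(S) = {a}


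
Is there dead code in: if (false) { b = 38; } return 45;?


condition is constant false, so the whole block is unreachable
Dead: 'if (false) { b = 38; }'


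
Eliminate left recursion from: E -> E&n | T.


Left-recursive alternatives: E&n; non-recursive: T
Introduce E': E -> TE', E' -> &nE' | ε


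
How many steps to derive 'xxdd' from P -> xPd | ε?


Derivation: P => xPd => xxPdd => xxdd
Steps: 3


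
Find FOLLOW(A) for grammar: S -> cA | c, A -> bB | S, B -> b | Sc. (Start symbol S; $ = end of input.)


$ ∈ FOLLOW(S). For each A -> αBβ: add FIRST(β)\{ε} to FOLLOW(B); if β nullable, add FOLLOW(A).
FOLLOW(A) = {$, c}


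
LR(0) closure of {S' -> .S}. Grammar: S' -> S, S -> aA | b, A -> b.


Start: S' -> .S
For each item with dot before a nonterminal B, add B -> .γ for every B-production
Closure: [S' -> .S, S -> .aA, S -> .b]


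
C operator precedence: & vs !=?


'!=' is equality (level 6); '&' is bitwise AND (level 5)
Higher level binds tighter
'!=' has higher precedence than '&'


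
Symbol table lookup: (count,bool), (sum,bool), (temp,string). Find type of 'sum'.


Lookup 'sum' → type bool


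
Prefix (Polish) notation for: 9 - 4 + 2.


left-to-right (same/higher precedence on left): tree is (+ (- 9 4) 2)
Prefix: + - 9 4 2


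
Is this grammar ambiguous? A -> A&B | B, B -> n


precedence layered via separate nonterminal B: deterministic
Unambiguous


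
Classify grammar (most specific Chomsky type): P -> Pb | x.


Left-linear: every RHS is a terminal or one nonterminal followed by a terminal
Classification: Type 3 (Regular)


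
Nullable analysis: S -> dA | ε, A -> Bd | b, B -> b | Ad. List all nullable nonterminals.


A nonterminal is nullable iff some alternative derives ε (directly, or every symbol in it is nullable)
Nullable: {S}


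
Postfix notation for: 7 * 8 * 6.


Left to right (same or higher precedence on left)
Postfix: 7 8 * 6 *


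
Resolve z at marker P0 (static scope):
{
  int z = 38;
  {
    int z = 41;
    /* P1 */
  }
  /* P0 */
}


z declared in the same block as P0
z = 38


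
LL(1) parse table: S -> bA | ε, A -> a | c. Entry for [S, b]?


For [S, b]: 'b' ∈ FIRST(bA)
Entry: S -> bA


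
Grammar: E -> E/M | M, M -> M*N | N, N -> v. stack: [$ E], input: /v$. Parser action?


shift '/' to continue E -> E/M
Action: shift


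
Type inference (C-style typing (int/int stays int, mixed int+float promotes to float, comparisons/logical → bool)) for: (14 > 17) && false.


Operand types: bool && bool
Rule: logical operators take bool operands and yield bool
Result type: bool


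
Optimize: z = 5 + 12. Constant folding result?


5 + 12 = 17 at compile time
Optimized: z = 17


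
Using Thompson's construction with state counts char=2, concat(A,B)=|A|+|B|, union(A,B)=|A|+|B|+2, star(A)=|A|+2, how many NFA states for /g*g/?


Syntax tree has 2 char leaf(s), 0 union(s), 1 star(s)
chars contribute 2×2 = 4; each union adds +2; each star adds +2
Total: 4 + 0 + 2 = 6 states


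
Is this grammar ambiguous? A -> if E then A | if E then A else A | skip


dangling else: 'if E then if E then skip else skip' parses two ways
Ambiguous


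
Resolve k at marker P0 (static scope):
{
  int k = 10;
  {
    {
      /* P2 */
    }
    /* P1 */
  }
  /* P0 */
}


k declared in the same block as P0
k = 10


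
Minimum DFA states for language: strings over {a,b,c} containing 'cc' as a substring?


KMP-style automaton: 2 progress states + 1 absorbing accept = 3
Minimal DFA: 3 states


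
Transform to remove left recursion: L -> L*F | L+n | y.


Left-recursive alternatives: L*F, L+n; non-recursive: y
Introduce L': L -> yL', L' -> *FL' | +nL' | ε


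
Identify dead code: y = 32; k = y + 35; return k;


y is read by k's definition; k is returned
No dead code


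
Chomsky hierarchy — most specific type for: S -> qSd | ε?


Single nonterminal LHS, but q^n d^n is not regular
Classification: Type 2 (Context-Free)


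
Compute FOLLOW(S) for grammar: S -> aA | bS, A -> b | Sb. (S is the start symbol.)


$ ∈ FOLLOW(S). For each A -> αBβ: add FIRST(β)\{ε} to FOLLOW(B); if β nullable, add FOLLOW(A).
FOLLOW(S) = {$, b}


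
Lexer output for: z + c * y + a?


Scan left to right, longest-match per lexeme
Tokens: ID(z), OP(+), ID(c), OP(*), ID(y), OP(+), ID(a)


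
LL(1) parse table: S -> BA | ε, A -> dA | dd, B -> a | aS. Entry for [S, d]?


For [S, d]: ε is nullable and 'd' ∈ FOLLOW(S)
Entry: S -> ε


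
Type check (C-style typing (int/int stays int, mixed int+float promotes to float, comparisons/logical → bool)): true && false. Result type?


Operand types: bool && bool
Rule: logical operators take bool operands and yield bool
Result type: bool


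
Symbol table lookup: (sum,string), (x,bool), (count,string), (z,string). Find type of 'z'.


Lookup 'z' → type string


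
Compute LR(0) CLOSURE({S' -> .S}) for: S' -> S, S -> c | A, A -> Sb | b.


Start: S' -> .S
For each item with dot before a nonterminal B, add B -> .γ for every B-production
Closure: [S' -> .S, S -> .c, S -> .A, A -> .Sb, A -> .b]


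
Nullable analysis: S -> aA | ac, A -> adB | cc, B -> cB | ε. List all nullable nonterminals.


A nonterminal is nullable iff some alternative derives ε (directly, or every symbol in it is nullable)
Nullable: {B}


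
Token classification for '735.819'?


Pattern: digits with a decimal point
Type: FLOAT_LITERAL


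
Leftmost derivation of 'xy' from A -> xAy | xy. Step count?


Derivation: A => xy
Steps: 1


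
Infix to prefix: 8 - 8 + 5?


left-to-right (same/higher precedence on left): tree is (+ (- 8 8) 5)
Prefix: + - 8 8 5


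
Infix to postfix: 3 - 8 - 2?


Left to right (same or higher precedence on left)
Postfix: 3 8 - 2 -


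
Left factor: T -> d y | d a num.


Common prefix: 'd'
Factored: T -> d T', T' -> y | a num


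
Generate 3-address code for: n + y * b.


Break into single-operator statements:
t1 = y * b
t2 = n + t1


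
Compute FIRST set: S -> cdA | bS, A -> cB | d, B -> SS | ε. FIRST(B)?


Per alternative of B: FIRST(SS) = {b, c}; FIRST(ε) = {ε}
FIRST(B) = {b, c, ε}


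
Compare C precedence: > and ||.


'>' is relational (level 7); '||' is logical OR (level 1)
Higher level binds tighter
'>' has higher precedence than '||'


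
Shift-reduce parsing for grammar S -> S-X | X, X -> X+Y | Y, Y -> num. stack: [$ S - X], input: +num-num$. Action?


'+' can extend X; shift to build X -> X+Y
Action: shift


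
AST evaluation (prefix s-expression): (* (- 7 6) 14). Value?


Evaluate inner: (- 7 6) = 1
Evaluate root: (* 1 14) = 14
Result: 14


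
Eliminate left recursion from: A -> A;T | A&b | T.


Left-recursive alternatives: A;T, A&b; non-recursive: T
Introduce A': A -> TA', A' -> ;TA' | &bA' | ε


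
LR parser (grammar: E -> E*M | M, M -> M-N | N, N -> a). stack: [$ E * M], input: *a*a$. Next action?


handle 'E*M' on top; lookahead ∈ FOLLOW(E) = {*, $}
Action: reduce (E -> E*M)


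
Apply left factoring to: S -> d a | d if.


Common prefix: 'd'
Factored: S -> d S', S' -> a | if


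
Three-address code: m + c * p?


Break into single-operator statements:
t1 = c * p
t2 = m + t1


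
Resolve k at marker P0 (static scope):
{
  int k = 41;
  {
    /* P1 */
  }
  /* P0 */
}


k declared in the same block as P0
k = 41


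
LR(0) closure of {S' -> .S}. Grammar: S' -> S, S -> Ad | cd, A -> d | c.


Start: S' -> .S
For each item with dot before a nonterminal B, add B -> .γ for every B-production
Closure: [S' -> .S, S -> .Ad, S -> .cd, A -> .d, A -> .c]


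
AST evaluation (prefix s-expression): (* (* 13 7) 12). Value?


Evaluate inner: (* 13 7) = 91
Evaluate root: (* 91 12) = 1092
Result: 1092


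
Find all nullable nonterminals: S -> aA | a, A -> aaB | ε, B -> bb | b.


A nonterminal is nullable iff some alternative derives ε (directly, or every symbol in it is nullable)
Nullable: {A}


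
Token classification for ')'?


Pattern: delimiter/punctuation
Type: PUNCTUATION


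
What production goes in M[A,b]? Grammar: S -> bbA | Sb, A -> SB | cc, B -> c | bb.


For [A, b]: 'b' ∈ FIRST(SB)
Entry: A -> SB


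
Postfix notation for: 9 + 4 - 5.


Left to right (same or higher precedence on left)
Postfix: 9 4 + 5 -


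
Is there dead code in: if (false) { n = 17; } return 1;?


condition is constant false, so the whole block is unreachable
Dead: 'if (false) { n = 17; }'


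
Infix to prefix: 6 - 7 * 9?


'*' binds tighter: tree is (- 6 (* 7 9))
Prefix: - 6 * 7 9


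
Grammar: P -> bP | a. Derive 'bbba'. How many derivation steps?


Derivation: P => bP => bbP => bbbP => bbba
Steps: 4


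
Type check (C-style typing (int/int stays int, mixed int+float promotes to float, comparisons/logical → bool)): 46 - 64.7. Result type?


Operand types: int - float
Rule: mixed int/float promotes to float; int/int stays int
Result type: float


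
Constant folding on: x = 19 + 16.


19 + 16 = 35 at compile time
Optimized: x = 35


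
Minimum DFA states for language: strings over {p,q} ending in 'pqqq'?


Track the longest suffix of input matching a prefix of 'pqqq': 5 classes (prefixes of length 0..4)
Minimal DFA: 5 states


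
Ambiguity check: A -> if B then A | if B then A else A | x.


dangling else: 'if B then if B then x else x' parses two ways
Ambiguous


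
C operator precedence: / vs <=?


'/' is multiplicative (level 10); '<=' is relational (level 7)
Higher level binds tighter
'/' has higher precedence than '<='


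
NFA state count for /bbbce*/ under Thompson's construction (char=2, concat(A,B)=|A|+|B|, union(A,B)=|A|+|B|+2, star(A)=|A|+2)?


Syntax tree has 5 char leaf(s), 0 union(s), 1 star(s)
chars contribute 5×2 = 10; each union adds +2; each star adds +2
Total: 10 + 0 + 2 = 12 states


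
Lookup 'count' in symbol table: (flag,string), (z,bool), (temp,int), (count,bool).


Lookup 'count' → type bool


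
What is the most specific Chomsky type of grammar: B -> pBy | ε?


Single nonterminal LHS, but p^n y^n is not regular
Classification: Type 2 (Context-Free)


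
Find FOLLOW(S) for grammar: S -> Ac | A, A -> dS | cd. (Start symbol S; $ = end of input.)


$ ∈ FOLLOW(S). For each A -> αBβ: add FIRST(β)\{ε} to FOLLOW(B); if β nullable, add FOLLOW(A).
FOLLOW(S) = {$, c}


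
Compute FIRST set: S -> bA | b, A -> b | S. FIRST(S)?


Per alternative of S: FIRST(bA) = {b}; FIRST(b) = {b}
FIRST(S) = {b}


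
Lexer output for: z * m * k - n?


Scan left to right, longest-match per lexeme
Tokens: ID(z), OP(*), ID(m), OP(*), ID(k), OP(-), ID(n)


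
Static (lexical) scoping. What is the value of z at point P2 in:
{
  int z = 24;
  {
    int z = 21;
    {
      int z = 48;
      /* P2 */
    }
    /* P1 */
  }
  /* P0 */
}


z declared in the same block as P2
z = 48


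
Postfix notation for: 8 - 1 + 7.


Left to right (same or higher precedence on left)
Postfix: 8 1 - 7 +


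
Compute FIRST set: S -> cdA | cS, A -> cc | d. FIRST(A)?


Per alternative of A: FIRST(cc) = {c}; FIRST(d) = {d}
FIRST(A) = {c, d}


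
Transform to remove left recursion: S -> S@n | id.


Left-recursive alternatives: S@n; non-recursive: id
Introduce S': S -> idS', S' -> @nS' | ε


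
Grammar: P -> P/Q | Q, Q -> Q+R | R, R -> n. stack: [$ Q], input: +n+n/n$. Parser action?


shift '+' to continue Q -> Q+R
Action: shift


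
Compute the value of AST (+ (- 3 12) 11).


Evaluate inner: (- 3 12) = -9
Evaluate root: (+ -9 11) = 2
Result: 2


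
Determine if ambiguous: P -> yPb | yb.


balanced y^n…b^n: each string has a unique parse
Unambiguous


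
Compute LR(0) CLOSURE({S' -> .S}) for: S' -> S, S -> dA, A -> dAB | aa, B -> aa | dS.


Start: S' -> .S
For each item with dot before a nonterminal B, add B -> .γ for every B-production
Closure: [S' -> .S, S -> .dA]


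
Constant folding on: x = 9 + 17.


9 + 17 = 26 at compile time
Optimized: x = 26


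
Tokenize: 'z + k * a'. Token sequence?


Scan left to right, longest-match per lexeme
Tokens: ID(z), OP(+), ID(k), OP(*), ID(a)


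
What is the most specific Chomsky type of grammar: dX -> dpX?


LHS has context (more than one symbol) and |LHS| ≤ |RHS|
Classification: Type 1 (Context-Sensitive)


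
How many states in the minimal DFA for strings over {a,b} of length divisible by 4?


Track length mod 4: states 0..3, accept at 0
Minimal DFA: 4 states


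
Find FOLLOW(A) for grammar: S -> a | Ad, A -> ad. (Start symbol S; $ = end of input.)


$ ∈ FOLLOW(S). For each A -> αBβ: add FIRST(β)\{ε} to FOLLOW(B); if β nullable, add FOLLOW(A).
FOLLOW(A) = {d}


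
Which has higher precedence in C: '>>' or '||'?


'>>' is shift (level 8); '||' is logical OR (level 1)
Higher level binds tighter
'>>' has higher precedence than '||'


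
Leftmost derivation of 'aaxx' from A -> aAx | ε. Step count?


Derivation: A => aAx => aaAxx => aaxx
Steps: 3


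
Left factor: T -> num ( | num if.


Common prefix: 'num'
Factored: T -> num T', T' -> ( | if


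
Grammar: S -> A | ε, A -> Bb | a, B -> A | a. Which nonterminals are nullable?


A nonterminal is nullable iff some alternative derives ε (directly, or every symbol in it is nullable)
Nullable: {S}


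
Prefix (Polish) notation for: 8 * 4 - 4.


left-to-right (same/higher precedence on left): tree is (- (* 8 4) 4)
Prefix: - * 8 4 4


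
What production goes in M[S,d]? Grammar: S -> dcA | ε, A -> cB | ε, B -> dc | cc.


For [S, d]: 'd' ∈ FIRST(dcA)
Entry: S -> dcA


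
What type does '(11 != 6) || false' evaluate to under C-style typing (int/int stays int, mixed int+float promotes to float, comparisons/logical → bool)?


Operand types: bool || bool
Rule: logical operators take bool operands and yield bool
Result type: bool


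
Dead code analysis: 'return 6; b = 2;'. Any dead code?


statement follows a return and is unreachable
Dead: 'b = 2'


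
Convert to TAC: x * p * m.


Break into single-operator statements:
t1 = x * p
t2 = t1 * m


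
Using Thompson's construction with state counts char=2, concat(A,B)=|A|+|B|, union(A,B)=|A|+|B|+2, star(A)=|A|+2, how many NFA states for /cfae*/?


Syntax tree has 4 char leaf(s), 0 union(s), 1 star(s)
chars contribute 4×2 = 8; each union adds +2; each star adds +2
Total: 8 + 0 + 2 = 10 states
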